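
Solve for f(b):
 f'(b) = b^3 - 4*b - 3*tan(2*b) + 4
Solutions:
 f(b) = C1 + b^4/4 - 2*b^2 + 4*b + 3*log(cos(2*b))/2


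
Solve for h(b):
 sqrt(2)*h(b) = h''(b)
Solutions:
 h(b) = C1*exp(-2^(1/4)*b) + C2*exp(2^(1/4)*b)


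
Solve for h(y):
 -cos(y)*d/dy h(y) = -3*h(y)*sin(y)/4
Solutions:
 h(y) = C1/cos(y)^(3/4)


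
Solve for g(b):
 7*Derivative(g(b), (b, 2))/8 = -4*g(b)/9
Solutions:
 g(b) = C1*sin(4*sqrt(14)*b/21) + C2*cos(4*sqrt(14)*b/21)


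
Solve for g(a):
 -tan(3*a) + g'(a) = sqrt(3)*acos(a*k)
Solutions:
 g(a) = C1 + sqrt(3)*Piecewise((a*acos(a*k) - sqrt(-a^2*k^2 + 1)/k, Ne(k, 0)), (pi*a/2, True)) - log(cos(3*a))/3


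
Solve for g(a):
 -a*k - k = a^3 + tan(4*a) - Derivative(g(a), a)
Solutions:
 g(a) = C1 + a^4/4 + a^2*k/2 + a*k - log(cos(4*a))/4


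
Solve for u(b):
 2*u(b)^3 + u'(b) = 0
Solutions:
 u(b) = -sqrt(2)*sqrt(-1/(C1 - 2*b))/2
 u(b) = sqrt(2)*sqrt(-1/(C1 - 2*b))/2


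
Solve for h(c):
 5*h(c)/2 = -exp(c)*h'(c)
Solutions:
 h(c) = C1*exp(5*exp(-c)/2)


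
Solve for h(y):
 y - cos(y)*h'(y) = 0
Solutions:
 h(y) = C1 + Integral(y/cos(y), y)


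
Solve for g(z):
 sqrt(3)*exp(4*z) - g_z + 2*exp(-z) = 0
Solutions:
 g(z) = C1 + sqrt(3)*exp(4*z)/4 - 2*exp(-z)


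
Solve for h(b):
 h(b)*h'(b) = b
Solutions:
 h(b) = -sqrt(C1 + b^2)
 h(b) = sqrt(C1 + b^2)


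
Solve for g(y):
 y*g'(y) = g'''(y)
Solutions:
 g(y) = C1 + Integral(C2*airyai(y) + C3*airybi(y), y)


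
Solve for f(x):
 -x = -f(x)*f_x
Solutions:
 f(x) = -sqrt(C1 + x^2)
 f(x) = sqrt(C1 + x^2)


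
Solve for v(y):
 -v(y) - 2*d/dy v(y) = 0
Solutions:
 v(y) = C1*exp(-y/2)


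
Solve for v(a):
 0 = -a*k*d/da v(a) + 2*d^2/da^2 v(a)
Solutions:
 v(a) = Piecewise((-sqrt(pi)*C1*erf(a*sqrt(-k)/2)/sqrt(-k) - C2, (k > 0) | (k < 0)), (-C1*a - C2, True))


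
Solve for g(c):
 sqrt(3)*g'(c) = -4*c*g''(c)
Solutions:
 g(c) = C1 + C2*c^(1 - sqrt(3)/4)


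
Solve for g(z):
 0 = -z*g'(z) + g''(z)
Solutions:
 g(z) = C1 + C2*erfi(sqrt(2)*z/2)


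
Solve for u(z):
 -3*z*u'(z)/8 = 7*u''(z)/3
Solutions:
 u(z) = C1 + C2*erf(3*sqrt(7)*z/28)


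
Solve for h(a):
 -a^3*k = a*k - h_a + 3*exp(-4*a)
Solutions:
 h(a) = C1 + a^4*k/4 + a^2*k/2 - 3*exp(-4*a)/4


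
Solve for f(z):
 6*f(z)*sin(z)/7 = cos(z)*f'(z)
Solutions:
 f(z) = C1/cos(z)^(6/7)


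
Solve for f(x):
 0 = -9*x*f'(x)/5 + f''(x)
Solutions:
 f(x) = C1 + C2*erfi(3*sqrt(10)*x/10)


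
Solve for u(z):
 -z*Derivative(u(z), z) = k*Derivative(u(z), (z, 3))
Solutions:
 u(z) = C1 + Integral(C2*airyai(z*(-1/k)^(1/3)) + C3*airybi(z*(-1/k)^(1/3)), z)


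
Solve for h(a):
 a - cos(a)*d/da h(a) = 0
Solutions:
 h(a) = C1 + Integral(a/cos(a), a)


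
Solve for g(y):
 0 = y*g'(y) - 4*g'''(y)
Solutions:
 g(y) = C1 + Integral(C2*airyai(2^(1/3)*y/2) + C3*airybi(2^(1/3)*y/2), y)


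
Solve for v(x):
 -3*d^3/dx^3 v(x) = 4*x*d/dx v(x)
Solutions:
 v(x) = C1 + Integral(C2*airyai(-6^(2/3)*x/3) + C3*airybi(-6^(2/3)*x/3), x)


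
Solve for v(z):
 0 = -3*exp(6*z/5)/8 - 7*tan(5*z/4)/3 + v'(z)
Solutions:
 v(z) = C1 + 5*exp(6*z/5)/16 - 28*log(cos(5*z/4))/15


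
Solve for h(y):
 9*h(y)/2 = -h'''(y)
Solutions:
 h(y) = C3*exp(-6^(2/3)*y/2) + (C1*sin(3*2^(2/3)*3^(1/6)*y/4) + C2*cos(3*2^(2/3)*3^(1/6)*y/4))*exp(6^(2/3)*y/4)


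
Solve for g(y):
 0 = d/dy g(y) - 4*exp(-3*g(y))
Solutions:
 g(y) = log(C1 + 12*y)/3
 g(y) = log((-3^(1/3) - 3^(5/6)*I)*(C1 + 4*y)^(1/3)/2)
 g(y) = log((-3^(1/3) + 3^(5/6)*I)*(C1 + 4*y)^(1/3)/2)


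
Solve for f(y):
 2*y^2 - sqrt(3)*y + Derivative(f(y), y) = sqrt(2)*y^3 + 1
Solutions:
 f(y) = C1 + sqrt(2)*y^4/4 - 2*y^3/3 + sqrt(3)*y^2/2 + y


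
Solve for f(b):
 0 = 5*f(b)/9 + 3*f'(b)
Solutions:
 f(b) = C1*exp(-5*b/27)


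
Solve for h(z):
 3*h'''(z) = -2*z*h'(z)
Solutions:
 h(z) = C1 + Integral(C2*airyai(-2^(1/3)*3^(2/3)*z/3) + C3*airybi(-2^(1/3)*3^(2/3)*z/3), z)


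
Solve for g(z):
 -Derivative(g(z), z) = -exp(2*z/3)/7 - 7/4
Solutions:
 g(z) = C1 + 7*z/4 + 3*exp(2*z/3)/14


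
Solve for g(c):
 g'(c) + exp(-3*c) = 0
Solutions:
 g(c) = C1 + exp(-3*c)/3


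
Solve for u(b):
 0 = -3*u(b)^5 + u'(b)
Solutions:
 u(b) = -(-1/(C1 + 12*b))^(1/4)
 u(b) = (-1/(C1 + 12*b))^(1/4)
 u(b) = -I*(-1/(C1 + 12*b))^(1/4)
 u(b) = I*(-1/(C1 + 12*b))^(1/4)


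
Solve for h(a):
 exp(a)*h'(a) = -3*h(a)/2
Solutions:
 h(a) = C1*exp(3*exp(-a)/2)


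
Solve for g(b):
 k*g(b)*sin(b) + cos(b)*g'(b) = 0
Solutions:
 g(b) = C1*exp(k*log(cos(b)))


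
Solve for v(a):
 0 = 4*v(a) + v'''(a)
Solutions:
 v(a) = C3*exp(-2^(2/3)*a) + (C1*sin(2^(2/3)*sqrt(3)*a/2) + C2*cos(2^(2/3)*sqrt(3)*a/2))*exp(2^(2/3)*a/2)


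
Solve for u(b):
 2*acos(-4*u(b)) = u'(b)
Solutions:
 Integral(1/acos(-4*_y), (_y, u(b))) = C1 + 2*b


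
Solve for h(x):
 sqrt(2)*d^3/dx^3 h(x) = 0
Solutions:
 h(x) = C1 + C2*x + C3*x^2


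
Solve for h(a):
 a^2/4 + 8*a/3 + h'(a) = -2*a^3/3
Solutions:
 h(a) = C1 - a^4/6 - a^3/12 - 4*a^2/3


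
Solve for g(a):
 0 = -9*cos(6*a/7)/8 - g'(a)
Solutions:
 g(a) = C1 - 21*sin(6*a/7)/16


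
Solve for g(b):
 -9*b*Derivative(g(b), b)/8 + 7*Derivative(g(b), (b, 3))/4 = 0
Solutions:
 g(b) = C1 + Integral(C2*airyai(42^(2/3)*b/14) + C3*airybi(42^(2/3)*b/14), b)


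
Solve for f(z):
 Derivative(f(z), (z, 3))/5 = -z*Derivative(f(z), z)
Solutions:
 f(z) = C1 + Integral(C2*airyai(-5^(1/3)*z) + C3*airybi(-5^(1/3)*z), z)


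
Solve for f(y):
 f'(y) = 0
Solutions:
 f(y) = C1


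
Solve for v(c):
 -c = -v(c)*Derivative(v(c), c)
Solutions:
 v(c) = -sqrt(C1 + c^2)
 v(c) = sqrt(C1 + c^2)


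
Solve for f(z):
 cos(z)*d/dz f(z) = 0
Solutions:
 f(z) = C1


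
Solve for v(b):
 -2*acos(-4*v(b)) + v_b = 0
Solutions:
 Integral(1/acos(-4*_y), (_y, v(b))) = C1 + 2*b


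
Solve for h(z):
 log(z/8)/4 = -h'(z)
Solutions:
 h(z) = C1 - z*log(z)/4 + z/4 + 3*z*log(2)/4


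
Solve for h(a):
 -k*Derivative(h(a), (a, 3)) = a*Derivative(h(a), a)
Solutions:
 h(a) = C1 + Integral(C2*airyai(a*(-1/k)^(1/3)) + C3*airybi(a*(-1/k)^(1/3)), a)


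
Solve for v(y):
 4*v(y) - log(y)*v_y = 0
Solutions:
 v(y) = C1*exp(4*li(y))


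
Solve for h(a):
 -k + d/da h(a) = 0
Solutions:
 h(a) = C1 + a*k


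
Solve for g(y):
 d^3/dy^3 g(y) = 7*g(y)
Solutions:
 g(y) = C3*exp(7^(1/3)*y) + (C1*sin(sqrt(3)*7^(1/3)*y/2) + C2*cos(sqrt(3)*7^(1/3)*y/2))*exp(-7^(1/3)*y/2)


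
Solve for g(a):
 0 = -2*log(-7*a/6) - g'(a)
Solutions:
 g(a) = C1 - 2*a*log(-a) + 2*a*(-log(7) + 1 + log(6))


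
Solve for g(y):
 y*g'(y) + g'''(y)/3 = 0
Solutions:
 g(y) = C1 + Integral(C2*airyai(-3^(1/3)*y) + C3*airybi(-3^(1/3)*y), y)


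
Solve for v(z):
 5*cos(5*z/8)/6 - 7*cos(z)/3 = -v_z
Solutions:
 v(z) = C1 - 4*sin(5*z/8)/3 + 7*sin(z)/3


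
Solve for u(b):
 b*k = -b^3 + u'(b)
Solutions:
 u(b) = C1 + b^4/4 + b^2*k/2


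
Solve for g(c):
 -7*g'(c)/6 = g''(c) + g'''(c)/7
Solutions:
 g(c) = C1 + C2*exp(7*c*(-3 + sqrt(3))/6) + C3*exp(-7*c*(sqrt(3) + 3)/6)


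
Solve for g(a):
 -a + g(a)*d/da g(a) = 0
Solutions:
 g(a) = -sqrt(C1 + a^2)
 g(a) = sqrt(C1 + a^2)


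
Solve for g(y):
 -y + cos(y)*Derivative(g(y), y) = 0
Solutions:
 g(y) = C1 + Integral(y/cos(y), y)


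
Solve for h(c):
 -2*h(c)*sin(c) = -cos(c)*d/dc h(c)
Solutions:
 h(c) = C1/cos(c)^2


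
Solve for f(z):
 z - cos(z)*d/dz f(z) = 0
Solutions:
 f(z) = C1 + Integral(z/cos(z), z)


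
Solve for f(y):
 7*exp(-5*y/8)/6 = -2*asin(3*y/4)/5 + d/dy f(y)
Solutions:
 f(y) = C1 + 2*y*asin(3*y/4)/5 + 2*sqrt(16 - 9*y^2)/15 - 28*exp(-5*y/8)/15


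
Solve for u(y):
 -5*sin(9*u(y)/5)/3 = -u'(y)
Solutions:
 -5*y/3 + 5*log(cos(9*u(y)/5) - 1)/18 - 5*log(cos(9*u(y)/5) + 1)/18 = C1


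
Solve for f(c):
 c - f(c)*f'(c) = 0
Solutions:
 f(c) = -sqrt(C1 + c^2)
 f(c) = sqrt(C1 + c^2)


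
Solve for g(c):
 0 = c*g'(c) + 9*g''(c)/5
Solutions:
 g(c) = C1 + C2*erf(sqrt(10)*c/6)


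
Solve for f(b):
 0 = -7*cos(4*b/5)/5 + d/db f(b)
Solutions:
 f(b) = C1 + 7*sin(4*b/5)/4


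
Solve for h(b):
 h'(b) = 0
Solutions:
 h(b) = C1


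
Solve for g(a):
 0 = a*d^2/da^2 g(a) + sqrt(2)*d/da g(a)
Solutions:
 g(a) = C1 + C2*a^(1 - sqrt(2))


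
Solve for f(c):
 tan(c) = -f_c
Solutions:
 f(c) = C1 + log(cos(c))


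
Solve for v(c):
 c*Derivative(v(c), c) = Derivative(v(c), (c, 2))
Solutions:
 v(c) = C1 + C2*erfi(sqrt(2)*c/2)


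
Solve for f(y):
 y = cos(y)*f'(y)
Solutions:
 f(y) = C1 + Integral(y/cos(y), y)


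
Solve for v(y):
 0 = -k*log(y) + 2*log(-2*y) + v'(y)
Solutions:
 v(y) = C1 + y*(k - 2)*log(y) + y*(-k - 2*log(2) + 2 - 2*I*pi)


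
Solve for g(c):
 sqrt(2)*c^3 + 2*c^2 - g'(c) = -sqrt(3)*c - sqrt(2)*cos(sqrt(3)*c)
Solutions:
 g(c) = C1 + sqrt(2)*c^4/4 + 2*c^3/3 + sqrt(3)*c^2/2 + sqrt(6)*sin(sqrt(3)*c)/3


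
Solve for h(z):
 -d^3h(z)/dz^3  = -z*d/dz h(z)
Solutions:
 h(z) = C1 + Integral(C2*airyai(z) + C3*airybi(z), z)


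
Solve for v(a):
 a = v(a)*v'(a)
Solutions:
 v(a) = -sqrt(C1 + a^2)
 v(a) = sqrt(C1 + a^2)


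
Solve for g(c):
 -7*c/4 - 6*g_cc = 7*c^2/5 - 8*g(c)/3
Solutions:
 g(c) = C1*exp(-2*c/3) + C2*exp(2*c/3) + 21*c^2/40 + 21*c/32 + 189/80


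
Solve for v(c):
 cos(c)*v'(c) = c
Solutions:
 v(c) = C1 + Integral(c/cos(c), c)


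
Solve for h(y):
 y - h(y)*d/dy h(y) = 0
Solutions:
 h(y) = -sqrt(C1 + y^2)
 h(y) = sqrt(C1 + y^2)


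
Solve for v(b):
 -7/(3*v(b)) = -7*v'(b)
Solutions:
 v(b) = -sqrt(C1 + 6*b)/3
 v(b) = sqrt(C1 + 6*b)/3


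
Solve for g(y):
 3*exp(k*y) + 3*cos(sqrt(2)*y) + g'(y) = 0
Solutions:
 g(y) = C1 - 3*sqrt(2)*sin(sqrt(2)*y)/2 - 3*exp(k*y)/k


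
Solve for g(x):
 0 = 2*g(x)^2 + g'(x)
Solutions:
 g(x) = 1/(C1 + 2*x)


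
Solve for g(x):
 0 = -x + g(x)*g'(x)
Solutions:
 g(x) = -sqrt(C1 + x^2)
 g(x) = sqrt(C1 + x^2)


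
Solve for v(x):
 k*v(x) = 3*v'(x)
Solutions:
 v(x) = C1*exp(k*x/3)


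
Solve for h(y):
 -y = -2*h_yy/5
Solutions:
 h(y) = C1 + C2*y + 5*y^3/12


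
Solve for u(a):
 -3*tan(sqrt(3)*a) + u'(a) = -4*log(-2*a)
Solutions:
 u(a) = C1 - 4*a*log(-a) - 4*a*log(2) + 4*a - sqrt(3)*log(cos(sqrt(3)*a))


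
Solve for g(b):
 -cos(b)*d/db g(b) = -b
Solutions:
 g(b) = C1 + Integral(b/cos(b), b)


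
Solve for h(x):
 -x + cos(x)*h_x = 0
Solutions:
 h(x) = C1 + Integral(x/cos(x), x)


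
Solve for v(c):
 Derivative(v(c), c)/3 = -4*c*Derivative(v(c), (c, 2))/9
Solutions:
 v(c) = C1 + C2*c^(1/4)


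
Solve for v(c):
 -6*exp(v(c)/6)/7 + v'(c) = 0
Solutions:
 v(c) = 6*log(-1/(C1 + 6*c)) + 6*log(42)


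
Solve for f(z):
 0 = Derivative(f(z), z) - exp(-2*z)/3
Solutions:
 f(z) = C1 - exp(-2*z)/6


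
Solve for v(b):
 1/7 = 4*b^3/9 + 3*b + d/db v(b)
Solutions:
 v(b) = C1 - b^4/9 - 3*b^2/2 + b/7


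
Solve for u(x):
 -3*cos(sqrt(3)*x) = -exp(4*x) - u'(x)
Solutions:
 u(x) = C1 - exp(4*x)/4 + sqrt(3)*sin(sqrt(3)*x)


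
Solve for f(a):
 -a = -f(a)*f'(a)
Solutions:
 f(a) = -sqrt(C1 + a^2)
 f(a) = sqrt(C1 + a^2)


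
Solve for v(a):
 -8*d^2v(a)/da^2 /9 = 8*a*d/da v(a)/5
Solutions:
 v(a) = C1 + C2*erf(3*sqrt(10)*a/10)


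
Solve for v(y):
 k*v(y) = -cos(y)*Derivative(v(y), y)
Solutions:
 v(y) = C1*exp(k*(log(sin(y) - 1) - log(sin(y) + 1))/2)


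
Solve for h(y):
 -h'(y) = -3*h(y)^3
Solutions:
 h(y) = -sqrt(2)*sqrt(-1/(C1 + 3*y))/2
 h(y) = sqrt(2)*sqrt(-1/(C1 + 3*y))/2


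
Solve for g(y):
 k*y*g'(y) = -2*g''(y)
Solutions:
 g(y) = Piecewise((-sqrt(pi)*C1*erf(sqrt(k)*y/2)/sqrt(k) - C2, (k > 0) | (k < 0)), (-C1*y - C2, True))


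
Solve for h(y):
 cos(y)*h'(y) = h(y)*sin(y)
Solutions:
 h(y) = C1/cos(y)


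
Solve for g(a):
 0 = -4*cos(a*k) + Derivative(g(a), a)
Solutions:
 g(a) = C1 + 4*sin(a*k)/k


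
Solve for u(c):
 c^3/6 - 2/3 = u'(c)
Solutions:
 u(c) = C1 + c^4/24 - 2*c/3


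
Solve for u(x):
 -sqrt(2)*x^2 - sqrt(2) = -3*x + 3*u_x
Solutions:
 u(x) = C1 - sqrt(2)*x^3/9 + x^2/2 - sqrt(2)*x/3


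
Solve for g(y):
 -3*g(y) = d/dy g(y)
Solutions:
 g(y) = C1*exp(-3*y)


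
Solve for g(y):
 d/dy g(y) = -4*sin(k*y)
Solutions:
 g(y) = C1 + 4*cos(k*y)/k


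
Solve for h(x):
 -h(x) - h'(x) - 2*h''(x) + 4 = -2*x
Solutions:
 h(x) = 2*x + (C1*sin(sqrt(7)*x/4) + C2*cos(sqrt(7)*x/4))*exp(-x/4) + 2


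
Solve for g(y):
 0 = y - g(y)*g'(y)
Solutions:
 g(y) = -sqrt(C1 + y^2)
 g(y) = sqrt(C1 + y^2)


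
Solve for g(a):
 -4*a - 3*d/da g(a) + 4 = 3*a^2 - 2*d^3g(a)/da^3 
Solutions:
 g(a) = C1 + C2*exp(-sqrt(6)*a/2) + C3*exp(sqrt(6)*a/2) - a^3/3 - 2*a^2/3


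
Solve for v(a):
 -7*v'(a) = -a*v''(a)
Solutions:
 v(a) = C1 + C2*a^8


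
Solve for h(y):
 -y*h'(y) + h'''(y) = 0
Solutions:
 h(y) = C1 + Integral(C2*airyai(y) + C3*airybi(y), y)


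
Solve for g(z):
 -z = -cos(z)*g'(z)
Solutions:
 g(z) = C1 + Integral(z/cos(z), z)


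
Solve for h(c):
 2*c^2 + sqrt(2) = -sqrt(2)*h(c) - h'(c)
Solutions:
 h(c) = C1*exp(-sqrt(2)*c) - sqrt(2)*c^2 + 2*c - sqrt(2) - 1


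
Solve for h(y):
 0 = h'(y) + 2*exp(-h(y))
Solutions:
 h(y) = log(C1 - 2*y)


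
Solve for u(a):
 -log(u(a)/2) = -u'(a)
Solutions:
 Integral(1/(-log(_y) + log(2)), (_y, u(a))) = C1 - a


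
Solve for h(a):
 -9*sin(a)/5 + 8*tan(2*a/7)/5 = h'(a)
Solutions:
 h(a) = C1 - 28*log(cos(2*a/7))/5 + 9*cos(a)/5


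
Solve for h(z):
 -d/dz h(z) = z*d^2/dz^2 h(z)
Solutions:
 h(z) = C1 + C2*log(z)


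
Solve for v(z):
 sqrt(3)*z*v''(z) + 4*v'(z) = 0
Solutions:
 v(z) = C1 + C2*z^(1 - 4*sqrt(3)/3)


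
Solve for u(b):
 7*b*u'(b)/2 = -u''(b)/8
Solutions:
 u(b) = C1 + C2*erf(sqrt(14)*b)


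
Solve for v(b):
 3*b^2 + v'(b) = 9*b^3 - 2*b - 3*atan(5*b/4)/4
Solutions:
 v(b) = C1 + 9*b^4/4 - b^3 - b^2 - 3*b*atan(5*b/4)/4 + 3*log(25*b^2 + 16)/10


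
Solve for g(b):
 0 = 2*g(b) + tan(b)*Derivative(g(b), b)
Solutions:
 g(b) = C1/sin(b)^2


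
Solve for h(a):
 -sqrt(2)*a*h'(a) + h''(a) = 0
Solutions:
 h(a) = C1 + C2*erfi(2^(3/4)*a/2)


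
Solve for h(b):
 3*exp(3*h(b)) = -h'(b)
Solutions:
 h(b) = log((-3^(2/3) - 3*3^(1/6)*I)*(1/(C1 + 3*b))^(1/3)/6)
 h(b) = log((-3^(2/3) + 3*3^(1/6)*I)*(1/(C1 + 3*b))^(1/3)/6)
 h(b) = log(1/(C1 + 9*b))/3


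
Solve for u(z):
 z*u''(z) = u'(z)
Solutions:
 u(z) = C1 + C2*z^2


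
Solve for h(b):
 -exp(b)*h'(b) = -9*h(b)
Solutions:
 h(b) = C1*exp(-9*exp(-b))


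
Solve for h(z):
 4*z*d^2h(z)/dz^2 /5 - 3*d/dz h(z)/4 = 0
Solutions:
 h(z) = C1 + C2*z^(31/16)


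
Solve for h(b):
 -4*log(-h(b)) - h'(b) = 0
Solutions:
 -li(-h(b)) = C1 - 4*b


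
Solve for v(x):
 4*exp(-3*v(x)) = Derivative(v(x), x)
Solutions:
 v(x) = log(C1 + 12*x)/3
 v(x) = log((-3^(1/3) - 3^(5/6)*I)*(C1 + 4*x)^(1/3)/2)
 v(x) = log((-3^(1/3) + 3^(5/6)*I)*(C1 + 4*x)^(1/3)/2)


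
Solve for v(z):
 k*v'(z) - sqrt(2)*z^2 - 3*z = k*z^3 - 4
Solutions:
 v(z) = C1 + z^4/4 + sqrt(2)*z^3/(3*k) + 3*z^2/(2*k) - 4*z/k


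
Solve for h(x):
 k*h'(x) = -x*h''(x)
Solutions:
 h(x) = C1 + x^(1 - re(k))*(C2*sin(log(x)*Abs(im(k))) + C3*cos(log(x)*im(k)))


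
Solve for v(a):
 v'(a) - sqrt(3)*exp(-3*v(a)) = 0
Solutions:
 v(a) = log(C1 + 3*sqrt(3)*a)/3
 v(a) = log((-3^(1/3) - 3^(5/6)*I)*(C1 + sqrt(3)*a)^(1/3)/2)
 v(a) = log((-3^(1/3) + 3^(5/6)*I)*(C1 + sqrt(3)*a)^(1/3)/2)


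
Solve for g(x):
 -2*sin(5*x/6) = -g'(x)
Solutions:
 g(x) = C1 - 12*cos(5*x/6)/5


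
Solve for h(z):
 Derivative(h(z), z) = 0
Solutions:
 h(z) = C1


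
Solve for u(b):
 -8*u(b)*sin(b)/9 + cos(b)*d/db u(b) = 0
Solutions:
 u(b) = C1/cos(b)^(8/9)


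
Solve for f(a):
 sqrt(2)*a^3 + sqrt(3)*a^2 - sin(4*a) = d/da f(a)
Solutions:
 f(a) = C1 + sqrt(2)*a^4/4 + sqrt(3)*a^3/3 + cos(4*a)/4


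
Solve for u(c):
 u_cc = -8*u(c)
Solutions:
 u(c) = C1*sin(2*sqrt(2)*c) + C2*cos(2*sqrt(2)*c)


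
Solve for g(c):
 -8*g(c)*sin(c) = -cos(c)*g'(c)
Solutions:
 g(c) = C1/cos(c)^8


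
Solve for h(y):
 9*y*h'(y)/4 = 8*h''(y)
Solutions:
 h(y) = C1 + C2*erfi(3*y/8)


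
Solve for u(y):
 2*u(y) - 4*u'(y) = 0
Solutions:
 u(y) = C1*exp(y/2)


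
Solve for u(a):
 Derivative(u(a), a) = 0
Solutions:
 u(a) = C1


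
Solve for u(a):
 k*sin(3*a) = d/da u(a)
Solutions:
 u(a) = C1 - k*cos(3*a)/3


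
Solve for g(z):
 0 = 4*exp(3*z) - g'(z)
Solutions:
 g(z) = C1 + 4*exp(3*z)/3


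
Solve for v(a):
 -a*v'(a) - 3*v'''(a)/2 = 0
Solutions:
 v(a) = C1 + Integral(C2*airyai(-2^(1/3)*3^(2/3)*a/3) + C3*airybi(-2^(1/3)*3^(2/3)*a/3), a)


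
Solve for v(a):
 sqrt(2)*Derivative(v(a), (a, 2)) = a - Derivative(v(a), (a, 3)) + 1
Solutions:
 v(a) = C1 + C2*a + C3*exp(-sqrt(2)*a) + sqrt(2)*a^3/12 + a^2*(-1 + sqrt(2))/4


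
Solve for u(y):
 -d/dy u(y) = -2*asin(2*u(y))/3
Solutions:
 Integral(1/asin(2*_y), (_y, u(y))) = C1 + 2*y/3


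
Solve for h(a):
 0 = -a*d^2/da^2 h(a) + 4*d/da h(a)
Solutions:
 h(a) = C1 + C2*a^5


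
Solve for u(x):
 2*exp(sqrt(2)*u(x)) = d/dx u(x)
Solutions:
 u(x) = sqrt(2)*(2*log(-1/(C1 + 2*x)) - log(2))/4


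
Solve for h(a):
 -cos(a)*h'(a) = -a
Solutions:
 h(a) = C1 + Integral(a/cos(a), a)


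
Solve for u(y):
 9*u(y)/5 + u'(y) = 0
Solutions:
 u(y) = C1*exp(-9*y/5)


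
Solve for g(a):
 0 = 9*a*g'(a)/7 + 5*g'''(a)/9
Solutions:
 g(a) = C1 + Integral(C2*airyai(-3*3^(1/3)*35^(2/3)*a/35) + C3*airybi(-3*3^(1/3)*35^(2/3)*a/35), a)


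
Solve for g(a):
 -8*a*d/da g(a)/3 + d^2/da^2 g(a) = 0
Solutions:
 g(a) = C1 + C2*erfi(2*sqrt(3)*a/3)


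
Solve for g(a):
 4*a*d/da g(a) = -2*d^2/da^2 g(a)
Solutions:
 g(a) = C1 + C2*erf(a)


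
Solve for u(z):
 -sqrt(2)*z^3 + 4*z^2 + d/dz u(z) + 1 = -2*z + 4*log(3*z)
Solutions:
 u(z) = C1 + sqrt(2)*z^4/4 - 4*z^3/3 - z^2 + 4*z*log(z) - 5*z + z*log(81)


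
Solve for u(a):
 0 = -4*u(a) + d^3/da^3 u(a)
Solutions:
 u(a) = C3*exp(2^(2/3)*a) + (C1*sin(2^(2/3)*sqrt(3)*a/2) + C2*cos(2^(2/3)*sqrt(3)*a/2))*exp(-2^(2/3)*a/2)


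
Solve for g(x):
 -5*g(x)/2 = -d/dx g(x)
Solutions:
 g(x) = C1*exp(5*x/2)


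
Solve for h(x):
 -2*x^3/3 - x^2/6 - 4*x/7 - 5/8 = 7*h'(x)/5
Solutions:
 h(x) = C1 - 5*x^4/42 - 5*x^3/126 - 10*x^2/49 - 25*x/56


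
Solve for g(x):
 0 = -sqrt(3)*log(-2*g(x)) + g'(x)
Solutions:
 -sqrt(3)*Integral(1/(log(-_y) + log(2)), (_y, g(x)))/3 = C1 - x


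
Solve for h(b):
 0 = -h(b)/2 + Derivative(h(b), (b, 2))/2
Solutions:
 h(b) = C1*exp(-b) + C2*exp(b)


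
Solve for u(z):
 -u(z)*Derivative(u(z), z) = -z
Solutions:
 u(z) = -sqrt(C1 + z^2)
 u(z) = sqrt(C1 + z^2)


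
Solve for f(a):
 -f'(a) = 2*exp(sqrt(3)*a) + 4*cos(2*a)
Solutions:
 f(a) = C1 - 2*sqrt(3)*exp(sqrt(3)*a)/3 - 2*sin(2*a)


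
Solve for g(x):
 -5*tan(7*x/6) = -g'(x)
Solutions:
 g(x) = C1 - 30*log(cos(7*x/6))/7


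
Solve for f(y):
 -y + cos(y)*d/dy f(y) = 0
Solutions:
 f(y) = C1 + Integral(y/cos(y), y)


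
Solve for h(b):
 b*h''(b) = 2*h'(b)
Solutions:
 h(b) = C1 + C2*b^3


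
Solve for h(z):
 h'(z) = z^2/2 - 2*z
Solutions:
 h(z) = C1 + z^3/6 - z^2


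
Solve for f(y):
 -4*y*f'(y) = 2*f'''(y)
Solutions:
 f(y) = C1 + Integral(C2*airyai(-2^(1/3)*y) + C3*airybi(-2^(1/3)*y), y)


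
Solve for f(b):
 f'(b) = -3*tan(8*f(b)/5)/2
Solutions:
 f(b) = -5*asin(C1*exp(-12*b/5))/8 + 5*pi/8
 f(b) = 5*asin(C1*exp(-12*b/5))/8


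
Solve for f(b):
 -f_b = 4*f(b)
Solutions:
 f(b) = C1*exp(-4*b)


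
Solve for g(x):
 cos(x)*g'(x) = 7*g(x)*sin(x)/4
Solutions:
 g(x) = C1/cos(x)^(7/4)


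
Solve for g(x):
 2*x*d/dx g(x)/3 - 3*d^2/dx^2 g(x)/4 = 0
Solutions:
 g(x) = C1 + C2*erfi(2*x/3)


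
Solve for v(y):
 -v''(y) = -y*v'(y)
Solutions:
 v(y) = C1 + C2*erfi(sqrt(2)*y/2)


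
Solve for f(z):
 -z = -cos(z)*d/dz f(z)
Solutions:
 f(z) = C1 + Integral(z/cos(z), z)


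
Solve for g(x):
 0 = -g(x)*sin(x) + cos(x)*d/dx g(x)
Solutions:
 g(x) = C1/cos(x)


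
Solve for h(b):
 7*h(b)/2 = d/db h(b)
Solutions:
 h(b) = C1*exp(7*b/2)


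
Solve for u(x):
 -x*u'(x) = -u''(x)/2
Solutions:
 u(x) = C1 + C2*erfi(x)


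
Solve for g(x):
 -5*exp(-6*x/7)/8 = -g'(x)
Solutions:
 g(x) = C1 - 35*exp(-6*x/7)/48


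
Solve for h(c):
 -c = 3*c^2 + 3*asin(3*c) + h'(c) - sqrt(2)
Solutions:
 h(c) = C1 - c^3 - c^2/2 - 3*c*asin(3*c) + sqrt(2)*c - sqrt(1 - 9*c^2)


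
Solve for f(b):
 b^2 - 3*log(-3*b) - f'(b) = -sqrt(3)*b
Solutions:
 f(b) = C1 + b^3/3 + sqrt(3)*b^2/2 - 3*b*log(-b) + 3*b*(1 - log(3))


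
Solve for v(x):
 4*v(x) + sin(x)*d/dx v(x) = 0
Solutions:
 v(x) = C1*(cos(x)^2 + 2*cos(x) + 1)/(cos(x)^2 - 2*cos(x) + 1)


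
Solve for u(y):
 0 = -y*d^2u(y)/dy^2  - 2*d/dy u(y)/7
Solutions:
 u(y) = C1 + C2*y^(5/7)


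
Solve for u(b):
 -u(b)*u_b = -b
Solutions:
 u(b) = -sqrt(C1 + b^2)
 u(b) = sqrt(C1 + b^2)


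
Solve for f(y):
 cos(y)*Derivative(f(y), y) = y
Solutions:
 f(y) = C1 + Integral(y/cos(y), y)


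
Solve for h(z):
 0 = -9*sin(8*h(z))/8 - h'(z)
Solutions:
 h(z) = -acos((-C1 - exp(18*z))/(C1 - exp(18*z)))/8 + pi/4
 h(z) = acos((-C1 - exp(18*z))/(C1 - exp(18*z)))/8


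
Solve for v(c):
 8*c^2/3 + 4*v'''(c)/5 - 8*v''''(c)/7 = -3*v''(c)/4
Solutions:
 v(c) = C1 + C2*c + C3*exp(c*(14 - sqrt(1246))/40) + C4*exp(c*(14 + sqrt(1246))/40) - 8*c^4/27 + 512*c^3/405 - 134144*c^2/14175


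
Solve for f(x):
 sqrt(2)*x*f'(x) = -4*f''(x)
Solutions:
 f(x) = C1 + C2*erf(2^(3/4)*x/4)


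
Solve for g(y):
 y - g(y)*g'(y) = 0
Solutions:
 g(y) = -sqrt(C1 + y^2)
 g(y) = sqrt(C1 + y^2)


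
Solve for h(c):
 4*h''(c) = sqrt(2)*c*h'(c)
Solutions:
 h(c) = C1 + C2*erfi(2^(3/4)*c/4)


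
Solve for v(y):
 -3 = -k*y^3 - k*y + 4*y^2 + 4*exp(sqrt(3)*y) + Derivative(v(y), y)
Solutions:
 v(y) = C1 + k*y^4/4 + k*y^2/2 - 4*y^3/3 - 3*y - 4*sqrt(3)*exp(sqrt(3)*y)/3


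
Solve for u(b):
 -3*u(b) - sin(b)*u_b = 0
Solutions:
 u(b) = C1*(cos(b) + 1)^(3/2)/(cos(b) - 1)^(3/2)


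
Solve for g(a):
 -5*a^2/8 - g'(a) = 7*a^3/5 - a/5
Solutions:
 g(a) = C1 - 7*a^4/20 - 5*a^3/24 + a^2/10


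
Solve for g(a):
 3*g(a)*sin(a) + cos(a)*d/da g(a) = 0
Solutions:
 g(a) = C1*cos(a)^3


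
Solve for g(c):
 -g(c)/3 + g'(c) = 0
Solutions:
 g(c) = C1*exp(c/3)


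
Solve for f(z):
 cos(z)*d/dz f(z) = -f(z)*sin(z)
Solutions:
 f(z) = C1*cos(z)


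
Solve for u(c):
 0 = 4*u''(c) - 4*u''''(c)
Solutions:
 u(c) = C1 + C2*c + C3*exp(-c) + C4*exp(c)


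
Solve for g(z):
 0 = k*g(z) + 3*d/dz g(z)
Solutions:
 g(z) = C1*exp(-k*z/3)


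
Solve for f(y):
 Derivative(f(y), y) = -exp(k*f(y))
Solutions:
 f(y) = Piecewise((log(1/(C1*k + k*y))/k, Ne(k, 0)), (nan, True))
 f(y) = Piecewise((C1 - y, Eq(k, 0)), (nan, True))


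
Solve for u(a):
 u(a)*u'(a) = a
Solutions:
 u(a) = -sqrt(C1 + a^2)
 u(a) = sqrt(C1 + a^2)


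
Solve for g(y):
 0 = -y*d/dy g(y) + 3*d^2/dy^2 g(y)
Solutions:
 g(y) = C1 + C2*erfi(sqrt(6)*y/6)


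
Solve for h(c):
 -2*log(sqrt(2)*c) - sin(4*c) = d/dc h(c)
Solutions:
 h(c) = C1 - 2*c*log(c) - c*log(2) + 2*c + cos(4*c)/4


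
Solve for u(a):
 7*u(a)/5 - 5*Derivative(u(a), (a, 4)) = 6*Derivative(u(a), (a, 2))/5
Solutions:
 u(a) = C1*exp(-a*sqrt(-3 + 2*sqrt(46))/5) + C2*exp(a*sqrt(-3 + 2*sqrt(46))/5) + C3*sin(a*sqrt(3 + 2*sqrt(46))/5) + C4*cos(a*sqrt(3 + 2*sqrt(46))/5)


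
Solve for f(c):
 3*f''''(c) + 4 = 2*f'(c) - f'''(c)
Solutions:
 f(c) = C1 + C2*exp(-c*((9*sqrt(723) + 242)^(-1/3) + 2 + (9*sqrt(723) + 242)^(1/3))/18)*sin(sqrt(3)*c*(-(9*sqrt(723) + 242)^(1/3) + (9*sqrt(723) + 242)^(-1/3))/18) + C3*exp(-c*((9*sqrt(723) + 242)^(-1/3) + 2 + (9*sqrt(723) + 242)^(1/3))/18)*cos(sqrt(3)*c*(-(9*sqrt(723) + 242)^(1/3) + (9*sqrt(723) + 242)^(-1/3))/18) + C4*exp(c*(-1 + (9*sqrt(723) + 242)^(-1/3) + (9*sqrt(723) + 242)^(1/3))/9) + 2*c


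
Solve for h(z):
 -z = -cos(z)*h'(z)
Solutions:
 h(z) = C1 + Integral(z/cos(z), z)


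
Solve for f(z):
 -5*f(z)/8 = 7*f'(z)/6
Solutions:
 f(z) = C1*exp(-15*z/28)


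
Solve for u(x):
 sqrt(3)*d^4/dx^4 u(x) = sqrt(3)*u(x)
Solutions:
 u(x) = C1*exp(-x) + C2*exp(x) + C3*sin(x) + C4*cos(x)


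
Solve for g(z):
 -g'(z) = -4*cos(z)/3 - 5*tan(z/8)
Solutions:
 g(z) = C1 - 40*log(cos(z/8)) + 4*sin(z)/3


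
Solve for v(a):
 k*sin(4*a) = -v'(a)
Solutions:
 v(a) = C1 + k*cos(4*a)/4


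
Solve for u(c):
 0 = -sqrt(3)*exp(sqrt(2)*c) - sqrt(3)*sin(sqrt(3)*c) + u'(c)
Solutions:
 u(c) = C1 + sqrt(6)*exp(sqrt(2)*c)/2 - cos(sqrt(3)*c)


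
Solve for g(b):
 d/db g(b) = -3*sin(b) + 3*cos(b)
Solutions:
 g(b) = C1 + 3*sqrt(2)*sin(b + pi/4)


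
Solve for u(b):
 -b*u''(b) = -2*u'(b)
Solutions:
 u(b) = C1 + C2*b^3


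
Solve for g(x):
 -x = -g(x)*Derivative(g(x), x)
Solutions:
 g(x) = -sqrt(C1 + x^2)
 g(x) = sqrt(C1 + x^2)


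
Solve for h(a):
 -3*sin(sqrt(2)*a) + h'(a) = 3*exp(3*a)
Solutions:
 h(a) = C1 + exp(3*a) - 3*sqrt(2)*cos(sqrt(2)*a)/2


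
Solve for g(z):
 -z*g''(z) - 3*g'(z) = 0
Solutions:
 g(z) = C1 + C2/z^2


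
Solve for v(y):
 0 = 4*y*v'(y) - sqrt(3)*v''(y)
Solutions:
 v(y) = C1 + C2*erfi(sqrt(2)*3^(3/4)*y/3)


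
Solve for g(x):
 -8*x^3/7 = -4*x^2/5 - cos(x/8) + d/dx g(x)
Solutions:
 g(x) = C1 - 2*x^4/7 + 4*x^3/15 + 8*sin(x/8)


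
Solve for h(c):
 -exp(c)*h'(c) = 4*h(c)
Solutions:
 h(c) = C1*exp(4*exp(-c))


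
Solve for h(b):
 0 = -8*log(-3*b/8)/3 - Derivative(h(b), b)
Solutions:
 h(b) = C1 - 8*b*log(-b)/3 + b*(-8*log(3)/3 + 8/3 + 8*log(2))


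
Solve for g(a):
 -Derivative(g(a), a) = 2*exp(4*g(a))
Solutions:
 g(a) = log(-I*(1/(C1 + 8*a))^(1/4))
 g(a) = log(I*(1/(C1 + 8*a))^(1/4))
 g(a) = log(-(1/(C1 + 8*a))^(1/4))
 g(a) = log(1/(C1 + 8*a))/4


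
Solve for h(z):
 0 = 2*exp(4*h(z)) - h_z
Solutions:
 h(z) = log(-(-1/(C1 + 8*z))^(1/4))
 h(z) = log(-1/(C1 + 8*z))/4
 h(z) = log(-I*(-1/(C1 + 8*z))^(1/4))
 h(z) = log(I*(-1/(C1 + 8*z))^(1/4))


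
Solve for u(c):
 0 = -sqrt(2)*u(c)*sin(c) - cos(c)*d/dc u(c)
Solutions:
 u(c) = C1*cos(c)^(sqrt(2))


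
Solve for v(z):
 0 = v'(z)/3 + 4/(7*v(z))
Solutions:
 v(z) = -sqrt(C1 - 168*z)/7
 v(z) = sqrt(C1 - 168*z)/7


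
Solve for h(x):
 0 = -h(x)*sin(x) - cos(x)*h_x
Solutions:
 h(x) = C1*cos(x)


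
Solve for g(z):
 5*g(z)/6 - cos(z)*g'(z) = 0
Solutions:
 g(z) = C1*(sin(z) + 1)^(5/12)/(sin(z) - 1)^(5/12)


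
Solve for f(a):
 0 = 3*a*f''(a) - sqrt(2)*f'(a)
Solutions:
 f(a) = C1 + C2*a^(sqrt(2)/3 + 1)


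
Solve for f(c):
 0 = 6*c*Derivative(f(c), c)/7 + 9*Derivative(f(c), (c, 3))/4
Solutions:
 f(c) = C1 + Integral(C2*airyai(-2*21^(2/3)*c/21) + C3*airybi(-2*21^(2/3)*c/21), c)


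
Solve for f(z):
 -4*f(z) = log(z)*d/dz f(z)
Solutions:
 f(z) = C1*exp(-4*li(z))


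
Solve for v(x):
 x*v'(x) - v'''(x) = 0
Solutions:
 v(x) = C1 + Integral(C2*airyai(x) + C3*airybi(x), x)


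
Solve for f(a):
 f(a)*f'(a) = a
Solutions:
 f(a) = -sqrt(C1 + a^2)
 f(a) = sqrt(C1 + a^2)


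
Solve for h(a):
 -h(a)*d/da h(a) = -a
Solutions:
 h(a) = -sqrt(C1 + a^2)
 h(a) = sqrt(C1 + a^2)


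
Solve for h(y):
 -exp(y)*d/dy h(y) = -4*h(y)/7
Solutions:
 h(y) = C1*exp(-4*exp(-y)/7)


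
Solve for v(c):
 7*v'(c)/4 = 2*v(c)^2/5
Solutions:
 v(c) = -35/(C1 + 8*c)


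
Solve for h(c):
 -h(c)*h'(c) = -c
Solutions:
 h(c) = -sqrt(C1 + c^2)
 h(c) = sqrt(C1 + c^2)


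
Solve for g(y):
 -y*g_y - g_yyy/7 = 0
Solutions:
 g(y) = C1 + Integral(C2*airyai(-7^(1/3)*y) + C3*airybi(-7^(1/3)*y), y)


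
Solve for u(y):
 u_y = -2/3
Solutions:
 u(y) = C1 - 2*y/3


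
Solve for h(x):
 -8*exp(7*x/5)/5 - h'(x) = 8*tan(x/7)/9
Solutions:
 h(x) = C1 - 8*exp(7*x/5)/7 + 56*log(cos(x/7))/9


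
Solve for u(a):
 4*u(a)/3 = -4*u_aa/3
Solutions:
 u(a) = C1*sin(a) + C2*cos(a)


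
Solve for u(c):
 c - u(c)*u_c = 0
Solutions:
 u(c) = -sqrt(C1 + c^2)
 u(c) = sqrt(C1 + c^2)


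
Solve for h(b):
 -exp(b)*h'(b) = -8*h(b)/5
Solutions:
 h(b) = C1*exp(-8*exp(-b)/5)


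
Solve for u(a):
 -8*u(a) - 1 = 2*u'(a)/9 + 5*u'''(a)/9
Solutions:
 u(a) = C1*exp(-30^(1/3)*a*(-(810 + sqrt(656130))^(1/3) + 30^(1/3)/(810 + sqrt(656130))^(1/3))/30)*sin(10^(1/3)*3^(1/6)*a*(3*10^(1/3)/(810 + sqrt(656130))^(1/3) + 3^(2/3)*(810 + sqrt(656130))^(1/3))/30) + C2*exp(-30^(1/3)*a*(-(810 + sqrt(656130))^(1/3) + 30^(1/3)/(810 + sqrt(656130))^(1/3))/30)*cos(10^(1/3)*3^(1/6)*a*(3*10^(1/3)/(810 + sqrt(656130))^(1/3) + 3^(2/3)*(810 + sqrt(656130))^(1/3))/30) + C3*exp(30^(1/3)*a*(-(810 + sqrt(656130))^(1/3) + 30^(1/3)/(810 + sqrt(656130))^(1/3))/15) - 1/8


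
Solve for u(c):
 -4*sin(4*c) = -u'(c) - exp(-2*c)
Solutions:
 u(c) = C1 - cos(4*c) + exp(-2*c)/2


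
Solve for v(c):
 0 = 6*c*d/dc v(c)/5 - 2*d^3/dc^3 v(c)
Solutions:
 v(c) = C1 + Integral(C2*airyai(3^(1/3)*5^(2/3)*c/5) + C3*airybi(3^(1/3)*5^(2/3)*c/5), c)


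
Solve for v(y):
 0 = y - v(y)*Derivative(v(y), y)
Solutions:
 v(y) = -sqrt(C1 + y^2)
 v(y) = sqrt(C1 + y^2)


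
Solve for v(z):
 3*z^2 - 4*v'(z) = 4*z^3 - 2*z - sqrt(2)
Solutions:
 v(z) = C1 - z^4/4 + z^3/4 + z^2/4 + sqrt(2)*z/4


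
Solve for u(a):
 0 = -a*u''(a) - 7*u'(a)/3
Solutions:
 u(a) = C1 + C2/a^(4/3)


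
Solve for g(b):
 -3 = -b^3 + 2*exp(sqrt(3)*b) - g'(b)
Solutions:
 g(b) = C1 - b^4/4 + 3*b + 2*sqrt(3)*exp(sqrt(3)*b)/3


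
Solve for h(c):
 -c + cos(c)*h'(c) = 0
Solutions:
 h(c) = C1 + Integral(c/cos(c), c)


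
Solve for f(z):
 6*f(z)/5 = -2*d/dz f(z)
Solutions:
 f(z) = C1*exp(-3*z/5)


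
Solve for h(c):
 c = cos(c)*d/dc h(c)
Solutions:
 h(c) = C1 + Integral(c/cos(c), c)


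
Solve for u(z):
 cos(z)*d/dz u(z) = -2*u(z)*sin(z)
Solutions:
 u(z) = C1*cos(z)^2


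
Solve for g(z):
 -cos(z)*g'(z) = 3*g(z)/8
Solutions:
 g(z) = C1*(sin(z) - 1)^(3/16)/(sin(z) + 1)^(3/16)


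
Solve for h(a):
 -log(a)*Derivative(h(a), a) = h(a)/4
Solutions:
 h(a) = C1*exp(-li(a)/4)


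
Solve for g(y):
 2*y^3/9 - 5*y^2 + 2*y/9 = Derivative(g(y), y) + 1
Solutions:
 g(y) = C1 + y^4/18 - 5*y^3/3 + y^2/9 - y


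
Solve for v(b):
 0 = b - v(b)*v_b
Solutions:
 v(b) = -sqrt(C1 + b^2)
 v(b) = sqrt(C1 + b^2)


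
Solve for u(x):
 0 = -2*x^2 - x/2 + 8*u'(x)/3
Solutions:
 u(x) = C1 + x^3/4 + 3*x^2/32


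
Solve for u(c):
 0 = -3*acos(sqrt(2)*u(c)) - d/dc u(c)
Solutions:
 Integral(1/acos(sqrt(2)*_y), (_y, u(c))) = C1 - 3*c


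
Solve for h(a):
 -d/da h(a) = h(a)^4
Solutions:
 h(a) = (-3^(2/3) - 3*3^(1/6)*I)*(1/(C1 + a))^(1/3)/6
 h(a) = (-3^(2/3) + 3*3^(1/6)*I)*(1/(C1 + a))^(1/3)/6
 h(a) = (1/(C1 + 3*a))^(1/3)


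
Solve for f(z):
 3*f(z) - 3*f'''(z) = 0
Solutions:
 f(z) = C3*exp(z) + (C1*sin(sqrt(3)*z/2) + C2*cos(sqrt(3)*z/2))*exp(-z/2)


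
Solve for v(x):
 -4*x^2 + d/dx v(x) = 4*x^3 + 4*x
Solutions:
 v(x) = C1 + x^4 + 4*x^3/3 + 2*x^2


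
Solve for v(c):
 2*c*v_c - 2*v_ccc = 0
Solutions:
 v(c) = C1 + Integral(C2*airyai(c) + C3*airybi(c), c)


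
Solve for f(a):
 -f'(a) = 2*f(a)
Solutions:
 f(a) = C1*exp(-2*a)


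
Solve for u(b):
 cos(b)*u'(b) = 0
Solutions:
 u(b) = C1


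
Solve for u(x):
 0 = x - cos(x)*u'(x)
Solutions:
 u(x) = C1 + Integral(x/cos(x), x)


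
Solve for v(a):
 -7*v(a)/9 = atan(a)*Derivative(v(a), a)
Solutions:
 v(a) = C1*exp(-7*Integral(1/atan(a), a)/9)


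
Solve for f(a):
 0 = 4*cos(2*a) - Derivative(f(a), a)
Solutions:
 f(a) = C1 + 2*sin(2*a)


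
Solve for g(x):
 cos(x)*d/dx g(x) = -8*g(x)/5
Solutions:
 g(x) = C1*(sin(x) - 1)^(4/5)/(sin(x) + 1)^(4/5)


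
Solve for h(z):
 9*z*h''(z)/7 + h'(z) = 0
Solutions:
 h(z) = C1 + C2*z^(2/9)


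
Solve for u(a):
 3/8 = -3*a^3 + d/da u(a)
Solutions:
 u(a) = C1 + 3*a^4/4 + 3*a/8


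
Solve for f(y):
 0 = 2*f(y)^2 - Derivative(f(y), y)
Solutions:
 f(y) = -1/(C1 + 2*y)


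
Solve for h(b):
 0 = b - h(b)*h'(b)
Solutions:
 h(b) = -sqrt(C1 + b^2)
 h(b) = sqrt(C1 + b^2)


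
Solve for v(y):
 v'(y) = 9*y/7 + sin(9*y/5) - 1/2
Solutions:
 v(y) = C1 + 9*y^2/14 - y/2 - 5*cos(9*y/5)/9


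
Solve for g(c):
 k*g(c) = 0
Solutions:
 g(c) = 0


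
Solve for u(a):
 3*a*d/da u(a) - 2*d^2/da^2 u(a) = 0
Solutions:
 u(a) = C1 + C2*erfi(sqrt(3)*a/2)


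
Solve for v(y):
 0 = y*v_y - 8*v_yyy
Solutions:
 v(y) = C1 + Integral(C2*airyai(y/2) + C3*airybi(y/2), y)


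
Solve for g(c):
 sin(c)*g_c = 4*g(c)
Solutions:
 g(c) = C1*(cos(c)^2 - 2*cos(c) + 1)/(cos(c)^2 + 2*cos(c) + 1)


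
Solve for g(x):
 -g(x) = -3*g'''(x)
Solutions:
 g(x) = C3*exp(3^(2/3)*x/3) + (C1*sin(3^(1/6)*x/2) + C2*cos(3^(1/6)*x/2))*exp(-3^(2/3)*x/6)


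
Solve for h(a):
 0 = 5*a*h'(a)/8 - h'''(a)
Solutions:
 h(a) = C1 + Integral(C2*airyai(5^(1/3)*a/2) + C3*airybi(5^(1/3)*a/2), a)


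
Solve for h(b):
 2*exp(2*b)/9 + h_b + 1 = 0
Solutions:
 h(b) = C1 - b - exp(2*b)/9


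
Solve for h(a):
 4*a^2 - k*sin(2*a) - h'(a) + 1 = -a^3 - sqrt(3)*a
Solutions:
 h(a) = C1 + a^4/4 + 4*a^3/3 + sqrt(3)*a^2/2 + a + k*cos(2*a)/2


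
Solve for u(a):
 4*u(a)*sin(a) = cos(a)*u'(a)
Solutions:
 u(a) = C1/cos(a)^4


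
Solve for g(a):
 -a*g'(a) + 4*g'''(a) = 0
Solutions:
 g(a) = C1 + Integral(C2*airyai(2^(1/3)*a/2) + C3*airybi(2^(1/3)*a/2), a)


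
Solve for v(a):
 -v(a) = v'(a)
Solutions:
 v(a) = C1*exp(-a)


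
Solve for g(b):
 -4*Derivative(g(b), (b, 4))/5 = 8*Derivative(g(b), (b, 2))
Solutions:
 g(b) = C1 + C2*b + C3*sin(sqrt(10)*b) + C4*cos(sqrt(10)*b)


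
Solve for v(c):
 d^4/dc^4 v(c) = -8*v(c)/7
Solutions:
 v(c) = (C1*sin(2^(1/4)*7^(3/4)*c/7) + C2*cos(2^(1/4)*7^(3/4)*c/7))*exp(-2^(1/4)*7^(3/4)*c/7) + (C3*sin(2^(1/4)*7^(3/4)*c/7) + C4*cos(2^(1/4)*7^(3/4)*c/7))*exp(2^(1/4)*7^(3/4)*c/7)


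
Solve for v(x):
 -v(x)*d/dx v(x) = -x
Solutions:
 v(x) = -sqrt(C1 + x^2)
 v(x) = sqrt(C1 + x^2)


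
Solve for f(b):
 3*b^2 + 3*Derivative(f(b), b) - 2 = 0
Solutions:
 f(b) = C1 - b^3/3 + 2*b/3


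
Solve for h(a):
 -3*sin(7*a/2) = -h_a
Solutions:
 h(a) = C1 - 6*cos(7*a/2)/7


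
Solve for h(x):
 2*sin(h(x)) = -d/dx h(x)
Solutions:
 h(x) = -acos((-C1 - exp(4*x))/(C1 - exp(4*x))) + 2*pi
 h(x) = acos((-C1 - exp(4*x))/(C1 - exp(4*x)))


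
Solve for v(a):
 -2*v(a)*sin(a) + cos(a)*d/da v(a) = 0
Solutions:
 v(a) = C1/cos(a)^2


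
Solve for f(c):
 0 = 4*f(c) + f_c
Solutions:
 f(c) = C1*exp(-4*c)


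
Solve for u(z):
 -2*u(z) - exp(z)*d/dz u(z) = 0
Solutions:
 u(z) = C1*exp(2*exp(-z))


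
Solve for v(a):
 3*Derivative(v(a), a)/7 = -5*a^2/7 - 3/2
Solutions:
 v(a) = C1 - 5*a^3/9 - 7*a/2


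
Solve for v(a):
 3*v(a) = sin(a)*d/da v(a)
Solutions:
 v(a) = C1*(cos(a) - 1)^(3/2)/(cos(a) + 1)^(3/2)


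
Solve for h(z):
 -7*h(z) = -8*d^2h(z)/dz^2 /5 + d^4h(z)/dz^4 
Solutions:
 h(z) = (C1*sin(7^(1/4)*z*sin(atan(sqrt(159)/4)/2)) + C2*cos(7^(1/4)*z*sin(atan(sqrt(159)/4)/2)))*exp(-7^(1/4)*z*cos(atan(sqrt(159)/4)/2)) + (C3*sin(7^(1/4)*z*sin(atan(sqrt(159)/4)/2)) + C4*cos(7^(1/4)*z*sin(atan(sqrt(159)/4)/2)))*exp(7^(1/4)*z*cos(atan(sqrt(159)/4)/2))


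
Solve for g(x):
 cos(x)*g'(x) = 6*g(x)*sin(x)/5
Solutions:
 g(x) = C1/cos(x)^(6/5)


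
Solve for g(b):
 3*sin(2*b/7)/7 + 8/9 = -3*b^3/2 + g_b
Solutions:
 g(b) = C1 + 3*b^4/8 + 8*b/9 - 3*cos(2*b/7)/2


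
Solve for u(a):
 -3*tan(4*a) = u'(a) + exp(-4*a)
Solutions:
 u(a) = C1 - 3*log(tan(4*a)^2 + 1)/8 + exp(-4*a)/4


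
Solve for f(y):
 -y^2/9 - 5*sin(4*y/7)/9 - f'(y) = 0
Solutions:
 f(y) = C1 - y^3/27 + 35*cos(4*y/7)/36


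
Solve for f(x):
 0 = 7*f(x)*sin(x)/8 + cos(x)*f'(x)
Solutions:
 f(x) = C1*cos(x)^(7/8)


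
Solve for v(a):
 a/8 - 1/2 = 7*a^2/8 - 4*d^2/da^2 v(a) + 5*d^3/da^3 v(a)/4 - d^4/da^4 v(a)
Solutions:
 v(a) = C1 + C2*a + 7*a^4/384 + 9*a^3/512 + 199*a^2/8192 + (C3*sin(sqrt(231)*a/8) + C4*cos(sqrt(231)*a/8))*exp(5*a/8)


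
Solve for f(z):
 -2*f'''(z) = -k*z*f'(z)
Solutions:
 f(z) = C1 + Integral(C2*airyai(2^(2/3)*k^(1/3)*z/2) + C3*airybi(2^(2/3)*k^(1/3)*z/2), z)


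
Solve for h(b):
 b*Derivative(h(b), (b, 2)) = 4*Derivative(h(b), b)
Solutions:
 h(b) = C1 + C2*b^5


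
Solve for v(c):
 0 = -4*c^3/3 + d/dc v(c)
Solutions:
 v(c) = C1 + c^4/3


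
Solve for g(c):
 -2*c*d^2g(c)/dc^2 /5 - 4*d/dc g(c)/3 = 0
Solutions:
 g(c) = C1 + C2/c^(7/3)


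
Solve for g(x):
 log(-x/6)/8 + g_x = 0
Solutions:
 g(x) = C1 - x*log(-x)/8 + x*(1 + log(6))/8


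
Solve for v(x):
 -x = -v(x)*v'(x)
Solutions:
 v(x) = -sqrt(C1 + x^2)
 v(x) = sqrt(C1 + x^2)


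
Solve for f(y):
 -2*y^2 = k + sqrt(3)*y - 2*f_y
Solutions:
 f(y) = C1 + k*y/2 + y^3/3 + sqrt(3)*y^2/4


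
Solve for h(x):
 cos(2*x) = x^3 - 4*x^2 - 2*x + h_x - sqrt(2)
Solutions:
 h(x) = C1 - x^4/4 + 4*x^3/3 + x^2 + sqrt(2)*x + sin(2*x)/2


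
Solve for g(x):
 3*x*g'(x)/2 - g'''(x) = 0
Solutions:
 g(x) = C1 + Integral(C2*airyai(2^(2/3)*3^(1/3)*x/2) + C3*airybi(2^(2/3)*3^(1/3)*x/2), x)


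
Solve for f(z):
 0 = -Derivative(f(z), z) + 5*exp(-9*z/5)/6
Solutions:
 f(z) = C1 - 25*exp(-9*z/5)/54


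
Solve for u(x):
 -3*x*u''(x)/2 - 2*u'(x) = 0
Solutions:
 u(x) = C1 + C2/x^(1/3)


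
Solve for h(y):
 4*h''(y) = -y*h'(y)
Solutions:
 h(y) = C1 + C2*erf(sqrt(2)*y/4)


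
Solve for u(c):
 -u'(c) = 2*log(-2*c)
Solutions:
 u(c) = C1 - 2*c*log(-c) + 2*c*(1 - log(2))


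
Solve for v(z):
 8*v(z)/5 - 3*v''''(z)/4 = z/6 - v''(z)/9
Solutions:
 v(z) = C1*exp(-sqrt(30)*z*sqrt(5 + sqrt(9745))/45) + C2*exp(sqrt(30)*z*sqrt(5 + sqrt(9745))/45) + C3*sin(sqrt(30)*z*sqrt(-5 + sqrt(9745))/45) + C4*cos(sqrt(30)*z*sqrt(-5 + sqrt(9745))/45) + 5*z/48


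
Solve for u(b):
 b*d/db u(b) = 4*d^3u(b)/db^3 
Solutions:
 u(b) = C1 + Integral(C2*airyai(2^(1/3)*b/2) + C3*airybi(2^(1/3)*b/2), b)


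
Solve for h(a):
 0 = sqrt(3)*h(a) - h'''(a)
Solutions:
 h(a) = C3*exp(3^(1/6)*a) + (C1*sin(3^(2/3)*a/2) + C2*cos(3^(2/3)*a/2))*exp(-3^(1/6)*a/2)


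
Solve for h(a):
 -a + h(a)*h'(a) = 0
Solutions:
 h(a) = -sqrt(C1 + a^2)
 h(a) = sqrt(C1 + a^2)


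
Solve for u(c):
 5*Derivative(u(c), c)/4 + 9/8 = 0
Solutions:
 u(c) = C1 - 9*c/10


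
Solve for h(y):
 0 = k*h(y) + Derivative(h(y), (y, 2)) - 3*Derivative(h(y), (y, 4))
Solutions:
 h(y) = C1*exp(-sqrt(6)*y*sqrt(1 - sqrt(12*k + 1))/6) + C2*exp(sqrt(6)*y*sqrt(1 - sqrt(12*k + 1))/6) + C3*exp(-sqrt(6)*y*sqrt(sqrt(12*k + 1) + 1)/6) + C4*exp(sqrt(6)*y*sqrt(sqrt(12*k + 1) + 1)/6)


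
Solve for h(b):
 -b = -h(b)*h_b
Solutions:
 h(b) = -sqrt(C1 + b^2)
 h(b) = sqrt(C1 + b^2)


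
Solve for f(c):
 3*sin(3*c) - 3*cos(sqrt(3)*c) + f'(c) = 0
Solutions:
 f(c) = C1 + sqrt(3)*sin(sqrt(3)*c) + cos(3*c)


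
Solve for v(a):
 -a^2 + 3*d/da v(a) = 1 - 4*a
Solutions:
 v(a) = C1 + a^3/9 - 2*a^2/3 + a/3


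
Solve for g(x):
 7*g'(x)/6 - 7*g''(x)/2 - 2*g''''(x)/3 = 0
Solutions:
 g(x) = C1 + C2*exp(7^(1/3)*x*(-(1 + 2*sqrt(2))^(1/3) + 7^(1/3)/(1 + 2*sqrt(2))^(1/3))/4)*sin(sqrt(3)*7^(1/3)*x*(7^(1/3)/(1 + 2*sqrt(2))^(1/3) + (1 + 2*sqrt(2))^(1/3))/4) + C3*exp(7^(1/3)*x*(-(1 + 2*sqrt(2))^(1/3) + 7^(1/3)/(1 + 2*sqrt(2))^(1/3))/4)*cos(sqrt(3)*7^(1/3)*x*(7^(1/3)/(1 + 2*sqrt(2))^(1/3) + (1 + 2*sqrt(2))^(1/3))/4) + C4*exp(-7^(1/3)*x*(-(1 + 2*sqrt(2))^(1/3) + 7^(1/3)/(1 + 2*sqrt(2))^(1/3))/2)


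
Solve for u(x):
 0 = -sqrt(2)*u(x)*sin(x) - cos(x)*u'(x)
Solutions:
 u(x) = C1*cos(x)^(sqrt(2))
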